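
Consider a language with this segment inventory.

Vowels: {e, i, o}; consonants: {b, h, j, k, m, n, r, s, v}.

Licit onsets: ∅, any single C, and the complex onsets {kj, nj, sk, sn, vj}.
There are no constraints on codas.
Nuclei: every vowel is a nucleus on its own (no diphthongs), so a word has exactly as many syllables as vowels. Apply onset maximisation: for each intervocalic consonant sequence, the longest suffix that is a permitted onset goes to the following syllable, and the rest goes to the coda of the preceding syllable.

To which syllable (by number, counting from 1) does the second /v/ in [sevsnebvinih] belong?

The vowels are e, e, i, i — 4 nuclei, so 4 syllables.
/e…e/ gap (V1→V2): cluster /vsn/ — the longest permitted-onset suffix is /sn/; onset = /sn/, preceding coda = /v/.
/e…i/ gap (V2→V3): cluster /bv/ — the longest permitted-onset suffix is /v/; onset = /v/, preceding coda = /b/.
/i…i/ gap (V3→V4): just /n/ — single C goes to the following onset.
Putting it together: sev.sneb.vi.nih.
The second /v/ is in the onset of syllable 3 (/vi/).

3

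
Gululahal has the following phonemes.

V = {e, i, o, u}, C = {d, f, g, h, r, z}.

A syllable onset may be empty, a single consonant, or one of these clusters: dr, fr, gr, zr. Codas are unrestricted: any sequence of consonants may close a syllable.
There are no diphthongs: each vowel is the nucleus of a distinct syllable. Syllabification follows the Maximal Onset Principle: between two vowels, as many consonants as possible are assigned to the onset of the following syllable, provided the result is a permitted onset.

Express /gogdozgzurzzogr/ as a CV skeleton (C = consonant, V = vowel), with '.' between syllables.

Vowels present: o, o, u, o; each is a nucleus, giving 4 syllables.
σ1/σ2 boundary: /gd/ — longest licit onset from the right is /d/, leaving /g/ as coda.
σ2/σ3 boundary: cluster /zgz/ — the longest permitted-onset suffix is /z/; onset = /z/, preceding coda = /zg/.
σ3/σ4 boundary: /rzz/ — longest licit onset from the right is /z/, leaving /rz/ as coda.
So the parse is gog.dozg.zurz.zogr.
Mapping each syllable to C/V: /gog/ → CVC, /dozg/ → CVCC, /zurz/ → CVCC, /zogr/ → CVCC.

CVC.CVCC.CVCC.CVCC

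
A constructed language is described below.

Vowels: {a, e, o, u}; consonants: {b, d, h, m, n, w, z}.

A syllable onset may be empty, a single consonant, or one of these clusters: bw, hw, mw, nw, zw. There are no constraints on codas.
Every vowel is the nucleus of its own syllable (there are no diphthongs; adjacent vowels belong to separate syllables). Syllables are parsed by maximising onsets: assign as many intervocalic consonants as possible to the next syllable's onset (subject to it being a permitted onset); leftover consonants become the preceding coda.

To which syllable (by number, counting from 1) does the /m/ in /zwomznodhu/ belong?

Nuclei (vowels): o, o, u → 3 syllables.
/o…o/ gap (V1→V2): /mzn/; trying suffixes from longest down, /n/ is the first permitted one, so coda /mz/ | onset /n/.
/o…u/ gap (V2→V3): /dh/ — longest licit onset from the right is /h/, leaving /d/ as coda.
Result: zwomz.nod.hu.
The /m/ is in the coda of syllable 1 (/zwomz/).

1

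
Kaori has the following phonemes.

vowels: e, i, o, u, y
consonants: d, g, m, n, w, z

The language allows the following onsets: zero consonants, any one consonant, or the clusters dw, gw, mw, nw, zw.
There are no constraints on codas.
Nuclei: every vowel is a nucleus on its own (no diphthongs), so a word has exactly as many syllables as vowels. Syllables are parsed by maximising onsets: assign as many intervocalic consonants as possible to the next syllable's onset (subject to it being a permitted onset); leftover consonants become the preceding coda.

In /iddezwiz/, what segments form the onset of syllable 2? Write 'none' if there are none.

The vowels are i, e, i — 3 nuclei, so 3 syllables.
σ1/σ2 boundary: /dd/; trying suffixes from longest down, /d/ is the first permitted one, so coda /d/ | onset /d/.
σ2/σ3 boundary: cluster /zw/ — /zw/ is itself a permitted onset, so the whole cluster goes right; preceding coda = ∅.
Syllabification: id.de.zwiz.
Syllable 2 is /de/: onset /d/, nucleus /e/, coda ∅.

d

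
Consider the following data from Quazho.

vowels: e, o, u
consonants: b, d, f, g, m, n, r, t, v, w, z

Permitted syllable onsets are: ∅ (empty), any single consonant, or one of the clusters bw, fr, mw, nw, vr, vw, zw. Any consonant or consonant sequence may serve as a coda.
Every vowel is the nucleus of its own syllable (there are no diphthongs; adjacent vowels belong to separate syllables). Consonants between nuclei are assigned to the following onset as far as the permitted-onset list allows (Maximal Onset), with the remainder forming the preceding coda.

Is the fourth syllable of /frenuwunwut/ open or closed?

closed

The vowels are e, u, u, u — 4 nuclei, so 4 syllables.
σ1/σ2 boundary: just /n/ — single C goes to the following onset.
σ2/σ3 boundary: /w/ is a single consonant, so it becomes the next onset.
σ3/σ4 boundary: /nw/ — entire cluster is a permitted onset → onset /nw/, coda ∅.
So the parse is fre.nu.wu.nwut.
Syllable 4 is /nwut/ with coda /t/, so it is closed.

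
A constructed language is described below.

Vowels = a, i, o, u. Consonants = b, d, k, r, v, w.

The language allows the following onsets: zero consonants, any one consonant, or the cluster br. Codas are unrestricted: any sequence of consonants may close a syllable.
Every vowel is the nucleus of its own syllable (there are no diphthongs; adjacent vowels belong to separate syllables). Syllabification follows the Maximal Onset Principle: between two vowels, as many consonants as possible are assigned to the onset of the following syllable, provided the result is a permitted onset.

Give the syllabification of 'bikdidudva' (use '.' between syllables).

bik.di.dud.va

Nuclei (vowels): i, i, u, a → 4 syllables.
σ1/σ2 boundary: /kd/ splits as /k/ + /d/ (/d/ is the longest suffix that is a licit onset).
σ2/σ3 boundary: /d/ is a single consonant, so it becomes the next onset.
σ3/σ4 boundary: cluster /dv/ — the longest permitted-onset suffix is /v/; onset = /v/, preceding coda = /d/.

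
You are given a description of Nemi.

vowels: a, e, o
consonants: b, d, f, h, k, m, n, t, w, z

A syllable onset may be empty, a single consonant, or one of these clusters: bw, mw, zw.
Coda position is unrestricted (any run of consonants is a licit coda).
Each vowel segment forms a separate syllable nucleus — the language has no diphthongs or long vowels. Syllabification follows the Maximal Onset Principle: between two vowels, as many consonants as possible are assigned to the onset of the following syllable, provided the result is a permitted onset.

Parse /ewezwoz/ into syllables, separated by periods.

Vowels present: e, e, o; each is a nucleus, giving 3 syllables.
σ1/σ2 boundary: /w/ is a single consonant, so it becomes the next onset.
σ2/σ3 boundary: /zw/ — entire cluster is a permitted onset → onset /zw/, coda ∅.

e.we.zwoz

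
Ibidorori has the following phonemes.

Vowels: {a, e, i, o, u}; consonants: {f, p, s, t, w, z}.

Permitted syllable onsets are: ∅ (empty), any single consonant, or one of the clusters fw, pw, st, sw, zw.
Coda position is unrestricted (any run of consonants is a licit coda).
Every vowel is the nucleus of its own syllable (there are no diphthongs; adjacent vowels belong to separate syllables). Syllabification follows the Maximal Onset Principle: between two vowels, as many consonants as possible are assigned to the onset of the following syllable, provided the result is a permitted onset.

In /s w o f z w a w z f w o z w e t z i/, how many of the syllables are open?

2

The vowels are o, a, o, e, i — 5 nuclei, so 5 syllables.
Between /o/ (V1) and /a/ (V2): /fzw/; trying suffixes from longest down, /zw/ is the first permitted one, so coda /f/ | onset /zw/.
Between /a/ (V2) and /o/ (V3): /wzfw/ splits as /wz/ + /fw/ (/fw/ is the longest suffix that is a licit onset).
Between /o/ (V3) and /e/ (V4): cluster /zw/ — /zw/ is itself a permitted onset, so the whole cluster goes right; preceding coda = ∅.
Between /e/ (V4) and /i/ (V5): /tz/; trying suffixes from longest down, /z/ is the first permitted one, so coda /t/ | onset /z/.
So the parse is swof.zwawz.fwo.zwet.zi.
Classifying each syllable: /swof/ (closed), /zwawz/ (closed), /fwo/ (open), /zwet/ (closed), /zi/ (open).
Open syllables: 2.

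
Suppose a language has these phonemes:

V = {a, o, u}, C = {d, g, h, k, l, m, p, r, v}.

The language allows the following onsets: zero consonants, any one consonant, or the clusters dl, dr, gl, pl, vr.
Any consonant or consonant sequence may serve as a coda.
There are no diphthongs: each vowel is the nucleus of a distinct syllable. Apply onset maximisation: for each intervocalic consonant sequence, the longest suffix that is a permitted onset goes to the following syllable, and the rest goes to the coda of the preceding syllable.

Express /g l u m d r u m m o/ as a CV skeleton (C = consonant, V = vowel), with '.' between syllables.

The vowels are u, u, o — 3 nuclei, so 3 syllables.
V1 /u/ – V2 /u/: /mdr/ — longest licit onset from the right is /dr/, leaving /m/ as coda.
V2 /u/ – V3 /o/: cluster /mm/ — the longest permitted-onset suffix is /m/; onset = /m/, preceding coda = /m/.
Syllabification: glum.drum.mo.
Mapping each syllable to C/V: /glum/ → CCVC, /drum/ → CCVC, /mo/ → CV.

CCVC.CCVC.CV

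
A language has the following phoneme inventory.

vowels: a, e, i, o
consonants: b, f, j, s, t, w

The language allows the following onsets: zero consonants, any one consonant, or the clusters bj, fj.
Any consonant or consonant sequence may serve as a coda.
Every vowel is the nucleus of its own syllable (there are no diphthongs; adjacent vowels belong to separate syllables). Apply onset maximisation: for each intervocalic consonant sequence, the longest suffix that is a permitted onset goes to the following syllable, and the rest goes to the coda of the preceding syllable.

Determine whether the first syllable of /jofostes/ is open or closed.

Nuclei (vowels): o, o, e → 3 syllables.
σ1/σ2 boundary: /f/ is a single consonant, so it becomes the next onset.
σ2/σ3 boundary: /st/; trying suffixes from longest down, /t/ is the first permitted one, so coda /s/ | onset /t/.
Result: jo.fos.tes.
Syllable 1 is /jo/; it ends in its nucleus with no coda, so it is open.

open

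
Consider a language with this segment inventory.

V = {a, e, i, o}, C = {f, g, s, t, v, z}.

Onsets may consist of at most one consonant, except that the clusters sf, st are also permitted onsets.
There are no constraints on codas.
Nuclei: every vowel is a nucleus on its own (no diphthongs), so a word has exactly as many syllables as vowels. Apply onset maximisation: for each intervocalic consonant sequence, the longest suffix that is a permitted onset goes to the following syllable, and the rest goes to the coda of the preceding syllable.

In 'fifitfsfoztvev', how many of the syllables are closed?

Vowels present: i, i, o, e; each is a nucleus, giving 4 syllables.
/i…i/ gap (V1→V2): just /f/ — single C goes to the following onset.
/i…o/ gap (V2→V3): /tfsf/ splits as /tf/ + /sf/ (/sf/ is the longest suffix that is a licit onset).
/o…e/ gap (V3→V4): /ztv/ splits as /zt/ + /v/ (/v/ is the longest suffix that is a licit onset).
So the parse is fi.fitf.sfozt.vev.
Classifying each syllable: /fi/ (open), /fitf/ (closed), /sfozt/ (closed), /vev/ (closed).
Closed syllables: 3.

3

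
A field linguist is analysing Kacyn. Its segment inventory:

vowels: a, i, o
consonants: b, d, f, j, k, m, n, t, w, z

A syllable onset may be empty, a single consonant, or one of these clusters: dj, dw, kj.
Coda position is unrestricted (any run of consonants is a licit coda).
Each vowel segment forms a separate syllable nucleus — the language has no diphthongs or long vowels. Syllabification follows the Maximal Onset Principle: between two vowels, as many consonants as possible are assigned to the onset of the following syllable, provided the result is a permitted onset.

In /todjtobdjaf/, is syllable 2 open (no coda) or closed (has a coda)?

closed

Vowels present: o, o, a; each is a nucleus, giving 3 syllables.
σ1/σ2 boundary: cluster /djt/ — the longest permitted-onset suffix is /t/; onset = /t/, preceding coda = /dj/.
σ2/σ3 boundary: /bdj/ — longest licit onset from the right is /dj/, leaving /b/ as coda.
Putting it together: todj.tob.djaf.
Syllable 2 is /tob/ with coda /b/, so it is closed.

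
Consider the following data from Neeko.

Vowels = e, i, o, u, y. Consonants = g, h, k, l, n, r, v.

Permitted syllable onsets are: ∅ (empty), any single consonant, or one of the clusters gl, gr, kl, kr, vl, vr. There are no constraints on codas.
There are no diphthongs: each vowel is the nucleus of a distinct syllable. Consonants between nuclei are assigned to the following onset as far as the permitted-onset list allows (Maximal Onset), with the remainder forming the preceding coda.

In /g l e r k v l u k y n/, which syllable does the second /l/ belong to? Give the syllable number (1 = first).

2

Nuclei (vowels): e, u, y → 3 syllables.
Between /e/ (V1) and /u/ (V2): cluster /rkvl/ — the longest permitted-onset suffix is /vl/; onset = /vl/, preceding coda = /rk/.
Between /u/ (V2) and /y/ (V3): /k/ → onset of the next syllable (single consonants are always licit onsets).
Putting it together: glerk.vlu.kyn.
The second /l/ is in the onset of syllable 2 (/vlu/).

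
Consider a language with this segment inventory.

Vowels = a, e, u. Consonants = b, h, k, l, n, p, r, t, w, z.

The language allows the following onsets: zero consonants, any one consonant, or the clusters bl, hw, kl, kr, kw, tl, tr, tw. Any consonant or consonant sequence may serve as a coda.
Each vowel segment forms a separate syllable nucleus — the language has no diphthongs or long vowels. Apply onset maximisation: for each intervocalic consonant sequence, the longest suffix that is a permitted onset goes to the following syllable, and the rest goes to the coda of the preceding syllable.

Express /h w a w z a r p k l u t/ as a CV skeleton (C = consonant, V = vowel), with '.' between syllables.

The vowels are a, a, u — 3 nuclei, so 3 syllables.
σ1/σ2 boundary: /wz/ — longest licit onset from the right is /z/, leaving /w/ as coda.
σ2/σ3 boundary: /rpkl/ — longest licit onset from the right is /kl/, leaving /rp/ as coda.
Putting it together: hwaw.zarp.klut.
Mapping each syllable to C/V: /hwaw/ → CCVC, /zarp/ → CVCC, /klut/ → CCVC.

CCVC.CVCC.CCVC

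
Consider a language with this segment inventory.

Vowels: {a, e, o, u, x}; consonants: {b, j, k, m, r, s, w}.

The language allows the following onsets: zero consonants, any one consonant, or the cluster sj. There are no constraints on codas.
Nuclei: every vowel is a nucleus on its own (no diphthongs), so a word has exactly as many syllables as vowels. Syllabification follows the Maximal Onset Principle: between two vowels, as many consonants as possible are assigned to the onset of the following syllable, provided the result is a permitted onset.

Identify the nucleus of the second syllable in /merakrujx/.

The vowels are e, a, u, x — 4 nuclei, so 4 syllables.
The second nucleus (vowel 2 from the left) is /a/.

a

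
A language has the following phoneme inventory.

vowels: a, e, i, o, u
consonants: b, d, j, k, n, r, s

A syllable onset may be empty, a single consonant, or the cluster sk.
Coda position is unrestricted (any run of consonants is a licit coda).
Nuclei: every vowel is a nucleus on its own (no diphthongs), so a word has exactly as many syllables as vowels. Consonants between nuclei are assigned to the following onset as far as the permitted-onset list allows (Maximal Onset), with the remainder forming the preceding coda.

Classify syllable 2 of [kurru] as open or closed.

The vowels are u, u — 2 nuclei, so 2 syllables.
σ1/σ2 boundary: /rr/ splits as /r/ + /r/ (/r/ is the longest suffix that is a licit onset).
Result: kur.ru.
Syllable 2 is /ru/; it ends in its nucleus with no coda, so it is open.

open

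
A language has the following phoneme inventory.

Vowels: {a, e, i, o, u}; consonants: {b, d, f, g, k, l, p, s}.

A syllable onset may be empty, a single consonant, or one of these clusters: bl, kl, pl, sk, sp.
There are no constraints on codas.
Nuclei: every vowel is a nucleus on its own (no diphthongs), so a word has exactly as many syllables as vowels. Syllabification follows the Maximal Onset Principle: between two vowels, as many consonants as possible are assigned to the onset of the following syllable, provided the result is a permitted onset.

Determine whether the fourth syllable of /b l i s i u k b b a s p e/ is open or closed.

open

Vowels present: i, i, u, a, e; each is a nucleus, giving 5 syllables.
σ1/σ2 boundary: /s/ is a single consonant, so it becomes the next onset.
σ2/σ3 boundary: no consonants, so the boundary falls immediately after /i/.
σ3/σ4 boundary: cluster /kbb/ — the longest permitted-onset suffix is /b/; onset = /b/, preceding coda = /kb/.
σ4/σ5 boundary: /sp/ — entire cluster is a permitted onset → onset /sp/, coda ∅.
So the parse is bli.si.ukb.ba.spe.
Syllable 4 is /ba/; it ends in its nucleus with no coda, so it is open.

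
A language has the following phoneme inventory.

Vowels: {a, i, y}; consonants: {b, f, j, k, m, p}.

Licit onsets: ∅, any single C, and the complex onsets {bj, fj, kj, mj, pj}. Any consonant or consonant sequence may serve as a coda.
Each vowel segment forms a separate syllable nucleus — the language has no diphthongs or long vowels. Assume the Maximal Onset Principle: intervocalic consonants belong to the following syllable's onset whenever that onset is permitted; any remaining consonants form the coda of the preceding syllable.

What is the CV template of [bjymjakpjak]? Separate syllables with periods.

Nuclei (vowels): y, a, a → 3 syllables.
σ1/σ2 boundary: /mj/ is a licit onset in full, so it all attaches to the next syllable.
σ2/σ3 boundary: cluster /kpj/ — the longest permitted-onset suffix is /pj/; onset = /pj/, preceding coda = /k/.
Syllabification: bjy.mjak.pjak.
Mapping each syllable to C/V: /bjy/ → CCV, /mjak/ → CCVC, /pjak/ → CCVC.

CCV.CCVC.CCVC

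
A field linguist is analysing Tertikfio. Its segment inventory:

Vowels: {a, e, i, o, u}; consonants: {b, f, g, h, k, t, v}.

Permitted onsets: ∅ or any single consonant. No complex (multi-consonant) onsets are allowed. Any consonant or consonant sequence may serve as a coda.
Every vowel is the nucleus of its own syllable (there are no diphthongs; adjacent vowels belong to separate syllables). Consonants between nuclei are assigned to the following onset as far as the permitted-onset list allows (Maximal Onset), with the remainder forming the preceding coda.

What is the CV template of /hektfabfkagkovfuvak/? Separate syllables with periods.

CVCC.CVCC.CVC.CVC.CV.CVC

Nuclei (vowels): e, a, a, o, u, a → 6 syllables.
σ1/σ2 boundary: /ktf/ — longest licit onset from the right is /f/, leaving /kt/ as coda.
σ2/σ3 boundary: /bfk/ splits as /bf/ + /k/ (/k/ is the longest suffix that is a licit onset).
σ3/σ4 boundary: /gk/; trying suffixes from longest down, /k/ is the first permitted one, so coda /g/ | onset /k/.
σ4/σ5 boundary: /vf/; trying suffixes from longest down, /f/ is the first permitted one, so coda /v/ | onset /f/.
σ5/σ6 boundary: /v/ is a single consonant, so it becomes the next onset.
Syllabification: hekt.fabf.kag.kov.fu.vak.
Mapping each syllable to C/V: /hekt/ → CVCC, /fabf/ → CVCC, /kag/ → CVC, /kov/ → CVC, /fu/ → CV, /vak/ → CVC.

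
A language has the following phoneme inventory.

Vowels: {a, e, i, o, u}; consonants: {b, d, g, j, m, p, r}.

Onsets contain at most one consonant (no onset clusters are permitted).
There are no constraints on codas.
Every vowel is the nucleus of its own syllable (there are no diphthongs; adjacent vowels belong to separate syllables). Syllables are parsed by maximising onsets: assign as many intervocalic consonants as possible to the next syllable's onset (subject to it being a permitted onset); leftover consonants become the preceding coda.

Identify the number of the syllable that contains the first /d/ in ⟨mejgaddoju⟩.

Vowels present: e, a, o, u; each is a nucleus, giving 4 syllables.
/e…a/ gap (V1→V2): /jg/ — longest licit onset from the right is /g/, leaving /j/ as coda.
/a…o/ gap (V2→V3): /dd/ — longest licit onset from the right is /d/, leaving /d/ as coda.
/o…u/ gap (V3→V4): just /j/ — single C goes to the following onset.
Result: mej.gad.do.ju.
The first /d/ is in the coda of syllable 2 (/gad/).

2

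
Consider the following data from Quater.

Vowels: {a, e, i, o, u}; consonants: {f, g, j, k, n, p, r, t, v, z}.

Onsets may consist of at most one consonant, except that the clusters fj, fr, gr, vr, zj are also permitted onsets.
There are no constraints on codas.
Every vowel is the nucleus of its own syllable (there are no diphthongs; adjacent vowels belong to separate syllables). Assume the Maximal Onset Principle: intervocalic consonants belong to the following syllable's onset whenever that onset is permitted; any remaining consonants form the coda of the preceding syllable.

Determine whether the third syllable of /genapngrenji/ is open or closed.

The vowels are e, a, e, i — 4 nuclei, so 4 syllables.
σ1/σ2 boundary: just /n/ — single C goes to the following onset.
σ2/σ3 boundary: /pngr/; trying suffixes from longest down, /gr/ is the first permitted one, so coda /pn/ | onset /gr/.
σ3/σ4 boundary: cluster /nj/ — the longest permitted-onset suffix is /j/; onset = /j/, preceding coda = /n/.
Syllabification: ge.napn.gren.ji.
Syllable 3 is /gren/ with coda /n/, so it is closed.

closed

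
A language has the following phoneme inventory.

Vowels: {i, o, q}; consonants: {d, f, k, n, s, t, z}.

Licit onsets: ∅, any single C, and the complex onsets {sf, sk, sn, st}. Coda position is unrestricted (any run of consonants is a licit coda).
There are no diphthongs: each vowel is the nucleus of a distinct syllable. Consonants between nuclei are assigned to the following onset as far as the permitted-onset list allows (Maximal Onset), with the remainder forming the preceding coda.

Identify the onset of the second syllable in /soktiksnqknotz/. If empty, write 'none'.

t

Nuclei (vowels): o, i, q, o → 4 syllables.
σ1/σ2 boundary: /kt/ — longest licit onset from the right is /t/, leaving /k/ as coda.
σ2/σ3 boundary: /ksn/; trying suffixes from longest down, /sn/ is the first permitted one, so coda /k/ | onset /sn/.
σ3/σ4 boundary: cluster /kn/ — the longest permitted-onset suffix is /n/; onset = /n/, preceding coda = /k/.
Syllabification: sok.tik.snqk.notz.
Syllable 2 is /tik/: onset /t/, nucleus /i/, coda /k/.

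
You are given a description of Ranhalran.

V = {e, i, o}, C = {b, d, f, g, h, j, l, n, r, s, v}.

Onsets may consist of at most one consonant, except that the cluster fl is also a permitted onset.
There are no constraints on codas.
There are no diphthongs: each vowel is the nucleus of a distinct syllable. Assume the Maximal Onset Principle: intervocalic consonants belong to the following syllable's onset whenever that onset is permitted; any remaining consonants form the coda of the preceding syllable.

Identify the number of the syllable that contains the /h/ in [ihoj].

2

Nuclei (vowels): i, o → 2 syllables.
Between /i/ (V1) and /o/ (V2): /h/ → onset of the next syllable (single consonants are always licit onsets).
So the parse is i.hoj.
The /h/ is in the onset of syllable 2 (/hoj/).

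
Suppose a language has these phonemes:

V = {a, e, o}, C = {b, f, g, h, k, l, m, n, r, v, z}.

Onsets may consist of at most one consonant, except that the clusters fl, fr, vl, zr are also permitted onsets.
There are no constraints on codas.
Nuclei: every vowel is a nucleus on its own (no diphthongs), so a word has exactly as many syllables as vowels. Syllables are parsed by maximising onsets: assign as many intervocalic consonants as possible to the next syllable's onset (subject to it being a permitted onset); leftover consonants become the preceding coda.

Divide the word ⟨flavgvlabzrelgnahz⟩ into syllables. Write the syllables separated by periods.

flavg.vlab.zrelg.nahz

Nuclei (vowels): a, a, e, a → 4 syllables.
σ1/σ2 boundary: /vgvl/ — longest licit onset from the right is /vl/, leaving /vg/ as coda.
σ2/σ3 boundary: /bzr/; trying suffixes from longest down, /zr/ is the first permitted one, so coda /b/ | onset /zr/.
σ3/σ4 boundary: cluster /lgn/ — the longest permitted-onset suffix is /n/; onset = /n/, preceding coda = /lg/.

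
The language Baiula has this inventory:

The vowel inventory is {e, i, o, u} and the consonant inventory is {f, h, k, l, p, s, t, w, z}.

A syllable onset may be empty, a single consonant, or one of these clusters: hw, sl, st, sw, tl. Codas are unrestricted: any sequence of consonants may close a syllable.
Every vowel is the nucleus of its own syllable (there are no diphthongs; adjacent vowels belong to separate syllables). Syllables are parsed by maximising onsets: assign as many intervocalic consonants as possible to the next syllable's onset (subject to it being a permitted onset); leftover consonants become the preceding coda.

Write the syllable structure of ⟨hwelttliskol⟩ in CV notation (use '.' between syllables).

CCVCC.CCVC.CVC

The vowels are e, i, o — 3 nuclei, so 3 syllables.
/e…i/ gap (V1→V2): /lttl/ — longest licit onset from the right is /tl/, leaving /lt/ as coda.
/i…o/ gap (V2→V3): /sk/ — longest licit onset from the right is /k/, leaving /s/ as coda.
Putting it together: hwelt.tlis.kol.
Mapping each syllable to C/V: /hwelt/ → CCVCC, /tlis/ → CCVC, /kol/ → CVC.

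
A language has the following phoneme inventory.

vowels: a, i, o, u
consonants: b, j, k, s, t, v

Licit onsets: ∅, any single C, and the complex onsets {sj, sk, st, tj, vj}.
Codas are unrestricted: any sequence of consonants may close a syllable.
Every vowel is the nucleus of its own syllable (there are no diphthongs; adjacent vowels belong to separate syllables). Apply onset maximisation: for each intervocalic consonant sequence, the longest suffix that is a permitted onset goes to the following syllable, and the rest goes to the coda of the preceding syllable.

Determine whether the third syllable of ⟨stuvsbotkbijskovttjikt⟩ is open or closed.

Vowels present: u, o, i, o, i; each is a nucleus, giving 5 syllables.
/u…o/ gap (V1→V2): /vsb/; trying suffixes from longest down, /b/ is the first permitted one, so coda /vs/ | onset /b/.
/o…i/ gap (V2→V3): cluster /tkb/ — the longest permitted-onset suffix is /b/; onset = /b/, preceding coda = /tk/.
/i…o/ gap (V3→V4): /jsk/ — longest licit onset from the right is /sk/, leaving /j/ as coda.
/o…i/ gap (V4→V5): /vttj/ splits as /vt/ + /tj/ (/tj/ is the longest suffix that is a licit onset).
So the parse is stuvs.botk.bij.skovt.tjikt.
Syllable 3 is /bij/ with coda /j/, so it is closed.

closed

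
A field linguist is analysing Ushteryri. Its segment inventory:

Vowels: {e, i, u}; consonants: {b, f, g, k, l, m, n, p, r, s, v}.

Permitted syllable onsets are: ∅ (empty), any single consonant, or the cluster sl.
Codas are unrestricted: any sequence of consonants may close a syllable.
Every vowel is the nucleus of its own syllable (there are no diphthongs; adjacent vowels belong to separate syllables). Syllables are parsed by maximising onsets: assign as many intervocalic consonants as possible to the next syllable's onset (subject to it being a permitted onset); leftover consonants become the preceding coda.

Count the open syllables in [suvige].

The vowels are u, i, e — 3 nuclei, so 3 syllables.
Between /u/ (V1) and /i/ (V2): /v/ is a single consonant, so it becomes the next onset.
Between /i/ (V2) and /e/ (V3): /g/ is a single consonant, so it becomes the next onset.
Result: su.vi.ge.
Classifying each syllable: /su/ (open), /vi/ (open), /ge/ (open).
Open syllables: 3.

3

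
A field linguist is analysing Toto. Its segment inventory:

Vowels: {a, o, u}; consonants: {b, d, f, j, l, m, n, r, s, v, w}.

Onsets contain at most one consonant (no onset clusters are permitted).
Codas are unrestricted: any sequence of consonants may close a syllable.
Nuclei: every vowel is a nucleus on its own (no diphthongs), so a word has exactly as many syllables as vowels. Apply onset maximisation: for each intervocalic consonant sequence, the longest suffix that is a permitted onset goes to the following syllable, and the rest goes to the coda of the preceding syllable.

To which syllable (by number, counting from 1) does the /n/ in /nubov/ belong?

Nuclei (vowels): u, o → 2 syllables.
σ1/σ2 boundary: just /b/ — single C goes to the following onset.
Putting it together: nu.bov.
The /n/ is in the onset of syllable 1 (/nu/).

1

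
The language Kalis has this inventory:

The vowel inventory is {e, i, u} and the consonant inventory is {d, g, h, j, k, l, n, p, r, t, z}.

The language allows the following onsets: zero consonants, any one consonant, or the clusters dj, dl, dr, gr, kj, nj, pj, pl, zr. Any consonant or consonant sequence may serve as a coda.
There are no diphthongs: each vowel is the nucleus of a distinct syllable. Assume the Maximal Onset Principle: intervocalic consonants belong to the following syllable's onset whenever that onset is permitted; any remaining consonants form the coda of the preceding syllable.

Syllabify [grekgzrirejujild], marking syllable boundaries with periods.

grekg.zri.re.ju.jild

The vowels are e, i, e, u, i — 5 nuclei, so 5 syllables.
Between /e/ (V1) and /i/ (V2): cluster /kgzr/ — the longest permitted-onset suffix is /zr/; onset = /zr/, preceding coda = /kg/.
Between /i/ (V2) and /e/ (V3): just /r/ — single C goes to the following onset.
Between /e/ (V3) and /u/ (V4): /j/ is a single consonant, so it becomes the next onset.
Between /u/ (V4) and /i/ (V5): /j/ → onset of the next syllable (single consonants are always licit onsets).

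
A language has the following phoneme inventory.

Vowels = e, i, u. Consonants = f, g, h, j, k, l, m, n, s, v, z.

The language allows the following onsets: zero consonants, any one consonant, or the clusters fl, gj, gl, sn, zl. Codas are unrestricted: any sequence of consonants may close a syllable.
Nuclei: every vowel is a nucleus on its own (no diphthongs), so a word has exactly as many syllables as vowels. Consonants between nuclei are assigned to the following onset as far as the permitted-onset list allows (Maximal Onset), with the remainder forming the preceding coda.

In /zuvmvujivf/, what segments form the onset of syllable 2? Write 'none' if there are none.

v

Vowels present: u, u, i; each is a nucleus, giving 3 syllables.
σ1/σ2 boundary: cluster /vmv/ — the longest permitted-onset suffix is /v/; onset = /v/, preceding coda = /vm/.
σ2/σ3 boundary: /j/ is a single consonant, so it becomes the next onset.
So the parse is zuvm.vu.jivf.
Syllable 2 is /vu/: onset /v/, nucleus /u/, coda ∅.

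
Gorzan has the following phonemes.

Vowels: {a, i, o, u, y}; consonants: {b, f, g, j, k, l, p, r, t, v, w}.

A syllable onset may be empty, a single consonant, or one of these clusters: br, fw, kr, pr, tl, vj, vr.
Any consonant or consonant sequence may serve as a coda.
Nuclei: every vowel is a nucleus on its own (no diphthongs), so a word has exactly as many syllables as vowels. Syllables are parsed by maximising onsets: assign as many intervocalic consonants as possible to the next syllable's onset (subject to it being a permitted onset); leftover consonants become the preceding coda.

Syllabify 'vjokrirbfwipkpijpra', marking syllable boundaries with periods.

vjo.krirb.fwipk.pij.pra

Nuclei (vowels): o, i, i, i, a → 5 syllables.
Between /o/ (V1) and /i/ (V2): /kr/ is a licit onset in full, so it all attaches to the next syllable.
Between /i/ (V2) and /i/ (V3): /rbfw/; trying suffixes from longest down, /fw/ is the first permitted one, so coda /rb/ | onset /fw/.
Between /i/ (V3) and /i/ (V4): /pkp/ — longest licit onset from the right is /p/, leaving /pk/ as coda.
Between /i/ (V4) and /a/ (V5): /jpr/ — longest licit onset from the right is /pr/, leaving /j/ as coda.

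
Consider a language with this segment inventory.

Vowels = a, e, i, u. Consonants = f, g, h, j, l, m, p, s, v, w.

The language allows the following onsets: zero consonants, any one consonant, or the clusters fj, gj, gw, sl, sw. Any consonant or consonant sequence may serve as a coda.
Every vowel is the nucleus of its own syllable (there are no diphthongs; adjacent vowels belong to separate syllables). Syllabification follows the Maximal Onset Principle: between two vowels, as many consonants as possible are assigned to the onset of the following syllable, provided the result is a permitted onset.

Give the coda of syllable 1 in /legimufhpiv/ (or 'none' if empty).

The vowels are e, i, u, i — 4 nuclei, so 4 syllables.
/e…i/ gap (V1→V2): /g/ → onset of the next syllable (single consonants are always licit onsets).
/i…u/ gap (V2→V3): /m/ is a single consonant, so it becomes the next onset.
/u…i/ gap (V3→V4): /fhp/ — longest licit onset from the right is /p/, leaving /fh/ as coda.
So the parse is le.gi.mufh.piv.
Syllable 1 is /le/: onset /l/, nucleus /e/, coda ∅.

none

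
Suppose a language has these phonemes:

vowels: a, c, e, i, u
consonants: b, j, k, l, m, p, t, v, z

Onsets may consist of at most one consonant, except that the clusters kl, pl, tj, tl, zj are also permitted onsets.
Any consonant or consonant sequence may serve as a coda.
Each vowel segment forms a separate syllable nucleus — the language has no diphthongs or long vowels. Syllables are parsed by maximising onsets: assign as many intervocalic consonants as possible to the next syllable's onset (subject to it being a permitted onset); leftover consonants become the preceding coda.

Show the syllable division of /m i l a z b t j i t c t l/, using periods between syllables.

Nuclei (vowels): i, a, i, c → 4 syllables.
Between /i/ (V1) and /a/ (V2): just /l/ — single C goes to the following onset.
Between /a/ (V2) and /i/ (V3): /zbtj/; trying suffixes from longest down, /tj/ is the first permitted one, so coda /zb/ | onset /tj/.
Between /i/ (V3) and /c/ (V4): /t/ → onset of the next syllable (single consonants are always licit onsets).

mi.lazb.tji.tctl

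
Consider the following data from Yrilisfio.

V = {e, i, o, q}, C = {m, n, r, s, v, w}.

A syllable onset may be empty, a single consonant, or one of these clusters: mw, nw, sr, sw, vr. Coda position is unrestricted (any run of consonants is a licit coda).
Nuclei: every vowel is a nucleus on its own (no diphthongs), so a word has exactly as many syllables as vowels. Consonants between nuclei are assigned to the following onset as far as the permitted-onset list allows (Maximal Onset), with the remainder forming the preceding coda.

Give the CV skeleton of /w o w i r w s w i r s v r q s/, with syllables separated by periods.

Nuclei (vowels): o, i, i, q → 4 syllables.
Between /o/ (V1) and /i/ (V2): just /w/ — single C goes to the following onset.
Between /i/ (V2) and /i/ (V3): /rwsw/ — longest licit onset from the right is /sw/, leaving /rw/ as coda.
Between /i/ (V3) and /q/ (V4): /rsvr/ splits as /rs/ + /vr/ (/vr/ is the longest suffix that is a licit onset).
So the parse is wo.wirw.swirs.vrqs.
Mapping each syllable to C/V: /wo/ → CV, /wirw/ → CVCC, /swirs/ → CCVCC, /vrqs/ → CCVC.

CV.CVCC.CCVCC.CCVC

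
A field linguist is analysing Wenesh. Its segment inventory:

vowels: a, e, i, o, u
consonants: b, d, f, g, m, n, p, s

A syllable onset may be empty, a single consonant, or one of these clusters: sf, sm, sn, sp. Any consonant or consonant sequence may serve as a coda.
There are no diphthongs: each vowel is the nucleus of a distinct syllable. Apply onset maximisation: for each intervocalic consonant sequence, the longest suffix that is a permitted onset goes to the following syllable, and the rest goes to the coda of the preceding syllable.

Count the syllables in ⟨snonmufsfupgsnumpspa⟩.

Nuclei (vowels): o, u, u, u, a → 5 syllables.

5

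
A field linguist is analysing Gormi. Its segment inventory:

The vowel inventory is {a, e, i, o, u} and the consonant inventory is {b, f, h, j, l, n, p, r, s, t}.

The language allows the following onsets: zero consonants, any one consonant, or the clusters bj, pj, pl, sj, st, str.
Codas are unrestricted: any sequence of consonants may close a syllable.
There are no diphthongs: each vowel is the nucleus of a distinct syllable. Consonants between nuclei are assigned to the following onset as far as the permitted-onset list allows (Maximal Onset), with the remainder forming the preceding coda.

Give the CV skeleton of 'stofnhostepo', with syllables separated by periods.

CCVCC.CV.CCV.CV

Vowels present: o, o, e, o; each is a nucleus, giving 4 syllables.
/o…o/ gap (V1→V2): /fnh/ splits as /fn/ + /h/ (/h/ is the longest suffix that is a licit onset).
/o…e/ gap (V2→V3): /st/ is a licit onset in full, so it all attaches to the next syllable.
/e…o/ gap (V3→V4): /p/ → onset of the next syllable (single consonants are always licit onsets).
So the parse is stofn.ho.ste.po.
Mapping each syllable to C/V: /stofn/ → CCVCC, /ho/ → CV, /ste/ → CCV, /po/ → CV.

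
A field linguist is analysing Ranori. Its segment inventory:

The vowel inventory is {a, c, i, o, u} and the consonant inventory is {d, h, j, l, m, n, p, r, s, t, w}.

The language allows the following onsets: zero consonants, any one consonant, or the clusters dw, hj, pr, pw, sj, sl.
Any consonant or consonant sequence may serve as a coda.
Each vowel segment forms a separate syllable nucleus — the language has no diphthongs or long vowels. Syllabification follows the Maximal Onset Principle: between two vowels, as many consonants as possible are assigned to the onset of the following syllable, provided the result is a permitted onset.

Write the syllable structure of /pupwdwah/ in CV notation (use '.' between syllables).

Vowels present: u, a; each is a nucleus, giving 2 syllables.
σ1/σ2 boundary: /pwdw/; trying suffixes from longest down, /dw/ is the first permitted one, so coda /pw/ | onset /dw/.
Syllabification: pupw.dwah.
Mapping each syllable to C/V: /pupw/ → CVCC, /dwah/ → CCVC.

CVCC.CCVC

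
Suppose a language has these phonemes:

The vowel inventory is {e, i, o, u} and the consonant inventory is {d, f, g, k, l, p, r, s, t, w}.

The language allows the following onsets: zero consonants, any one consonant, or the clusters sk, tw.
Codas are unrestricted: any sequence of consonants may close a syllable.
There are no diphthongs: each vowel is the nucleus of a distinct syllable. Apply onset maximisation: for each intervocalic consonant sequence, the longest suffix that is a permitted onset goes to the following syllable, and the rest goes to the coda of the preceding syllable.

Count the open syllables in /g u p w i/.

1

The vowels are u, i — 2 nuclei, so 2 syllables.
/u…i/ gap (V1→V2): /pw/; trying suffixes from longest down, /w/ is the first permitted one, so coda /p/ | onset /w/.
Result: gup.wi.
Classifying each syllable: /gup/ (closed), /wi/ (open).
Open syllables: 1.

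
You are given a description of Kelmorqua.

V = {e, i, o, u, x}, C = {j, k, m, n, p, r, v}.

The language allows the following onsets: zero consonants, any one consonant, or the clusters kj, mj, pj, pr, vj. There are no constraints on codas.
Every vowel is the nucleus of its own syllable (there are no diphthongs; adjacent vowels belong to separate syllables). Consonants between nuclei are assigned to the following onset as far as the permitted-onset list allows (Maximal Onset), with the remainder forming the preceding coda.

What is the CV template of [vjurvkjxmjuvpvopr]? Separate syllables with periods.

The vowels are u, x, u, o — 4 nuclei, so 4 syllables.
σ1/σ2 boundary: /rvkj/ — longest licit onset from the right is /kj/, leaving /rv/ as coda.
σ2/σ3 boundary: /mj/ — entire cluster is a permitted onset → onset /mj/, coda ∅.
σ3/σ4 boundary: cluster /vpv/ — the longest permitted-onset suffix is /v/; onset = /v/, preceding coda = /vp/.
Putting it together: vjurv.kjx.mjuvp.vopr.
Mapping each syllable to C/V: /vjurv/ → CCVCC, /kjx/ → CCV, /mjuvp/ → CCVCC, /vopr/ → CVCC.

CCVCC.CCV.CCVCC.CVCC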